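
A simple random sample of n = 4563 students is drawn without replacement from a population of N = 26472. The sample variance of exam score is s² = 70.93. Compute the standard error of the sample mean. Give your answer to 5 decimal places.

0.11342

Under SRS without replacement, Var(ȳ) = (1 − f)·s²/n with f = n/N = 4563/26472 = 0.17237081.
Var(ȳ) = (1 − 0.17237081)·70.93/4563 = 0.82762919·0.015544598 = 0.012865163.
SE(ȳ) = √(0.012865163) = 0.11342.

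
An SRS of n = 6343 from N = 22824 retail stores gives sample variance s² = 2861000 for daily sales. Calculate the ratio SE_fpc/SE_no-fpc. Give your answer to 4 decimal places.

0.8498

f = n/N = 6343/22824 = 0.27790922.
SE_no-fpc = √(s²/n) = 21.2379; SE_fpc = √((1−f)s²/n) = 18.047102.
Ratio = √(1−f) = 0.84975925.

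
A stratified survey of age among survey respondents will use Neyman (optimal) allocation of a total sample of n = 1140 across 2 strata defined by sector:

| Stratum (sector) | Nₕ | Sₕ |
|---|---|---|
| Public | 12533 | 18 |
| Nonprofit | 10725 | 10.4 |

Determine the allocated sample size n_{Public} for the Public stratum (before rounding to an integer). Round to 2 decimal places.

762.83

Neyman allocation: nₕ = n·NₕSₕ / Σⱼ NⱼSⱼ.
Σ NⱼSⱼ = 12533·18 + 10725·10.4 = 337134.
n_{Public} = 1140·12533·18 / 337134 = 762.83.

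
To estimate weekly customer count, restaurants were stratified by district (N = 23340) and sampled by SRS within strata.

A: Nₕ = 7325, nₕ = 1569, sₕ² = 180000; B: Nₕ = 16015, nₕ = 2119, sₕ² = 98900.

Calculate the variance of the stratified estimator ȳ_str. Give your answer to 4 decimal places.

27.9462

Var(ȳ_str) = Σₕ Wₕ²(1 − fₕ)sₕ²/nₕ with Wₕ = Nₕ/N, N = 23340.
A: Wₕ = 0.31383890; term = 0.31383890²·(1 − 0.21419795)·180000/1569 = 8.8792498.
B: Wₕ = 0.68616110; term = 0.68616110²·(1 − 0.13231346)·98900/2119 = 19.066913.
Sum = 27.946163.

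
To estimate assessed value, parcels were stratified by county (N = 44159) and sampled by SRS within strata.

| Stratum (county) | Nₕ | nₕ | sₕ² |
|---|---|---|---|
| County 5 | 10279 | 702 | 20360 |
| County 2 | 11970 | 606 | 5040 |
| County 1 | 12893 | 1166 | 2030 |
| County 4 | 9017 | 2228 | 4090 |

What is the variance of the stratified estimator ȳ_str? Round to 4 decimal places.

2.2369

Var(ȳ_str) = Σₕ Wₕ²(1 − fₕ)sₕ²/nₕ with Wₕ = Nₕ/N, N = 44159.
County 5: Wₕ = 0.23277248; term = 0.23277248²·(1 − 0.06829458)·20360/702 = 1.4641398.
County 2: Wₕ = 0.27106592; term = 0.27106592²·(1 − 0.05062657)·5040/606 = 0.58015605.
County 1: Wₕ = 0.29196766; term = 0.29196766²·(1 − 0.09043667)·2030/1166 = 0.13498948.
County 4: Wₕ = 0.20419394; term = 0.20419394²·(1 − 0.24708883)·4090/2228 = 0.05762853.
Sum = 2.2369139.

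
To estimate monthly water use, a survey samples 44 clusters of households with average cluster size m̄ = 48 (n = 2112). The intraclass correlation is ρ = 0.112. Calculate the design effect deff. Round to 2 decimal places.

deff = 1 + (48 − 1)·0.112 = 1 + 5.264 = 6.264.

6.26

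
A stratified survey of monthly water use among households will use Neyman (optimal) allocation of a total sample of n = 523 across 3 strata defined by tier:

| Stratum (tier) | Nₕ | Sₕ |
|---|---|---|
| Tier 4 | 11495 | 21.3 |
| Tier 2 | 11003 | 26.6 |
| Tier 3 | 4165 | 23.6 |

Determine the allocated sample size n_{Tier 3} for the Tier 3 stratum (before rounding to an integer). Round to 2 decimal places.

Neyman allocation: nₕ = n·NₕSₕ / Σⱼ NⱼSⱼ.
Σ NⱼSⱼ = 11495·21.3 + 11003·26.6 + 4165·23.6 = 635817.3.
n_{Tier 3} = 523·4165·23.6 / 635817.3 = 80.85.

80.85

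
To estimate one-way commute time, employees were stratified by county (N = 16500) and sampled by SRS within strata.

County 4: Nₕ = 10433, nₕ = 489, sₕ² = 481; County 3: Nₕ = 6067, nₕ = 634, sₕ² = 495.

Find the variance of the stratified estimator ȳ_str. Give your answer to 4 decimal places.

0.4694

Var(ȳ_str) = Σₕ Wₕ²(1 − fₕ)sₕ²/nₕ with Wₕ = Nₕ/N, N = 16500.
County 4: Wₕ = 0.63230303; term = 0.63230303²·(1 − 0.04687051)·481/489 = 0.37483372.
County 3: Wₕ = 0.36769697; term = 0.36769697²·(1 − 0.10449975)·495/634 = 0.094528279.
Sum = 0.469362.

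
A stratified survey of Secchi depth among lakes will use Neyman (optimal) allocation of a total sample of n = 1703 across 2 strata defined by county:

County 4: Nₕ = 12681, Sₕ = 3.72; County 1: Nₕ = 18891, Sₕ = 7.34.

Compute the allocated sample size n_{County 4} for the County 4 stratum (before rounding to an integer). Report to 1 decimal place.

432.3

Neyman allocation: nₕ = n·NₕSₕ / Σⱼ NⱼSⱼ.
Σ NⱼSⱼ = 12681·3.72 + 18891·7.34 = 185833.26.
n_{County 4} = 1703·12681·3.72 / 185833.26 = 432.3.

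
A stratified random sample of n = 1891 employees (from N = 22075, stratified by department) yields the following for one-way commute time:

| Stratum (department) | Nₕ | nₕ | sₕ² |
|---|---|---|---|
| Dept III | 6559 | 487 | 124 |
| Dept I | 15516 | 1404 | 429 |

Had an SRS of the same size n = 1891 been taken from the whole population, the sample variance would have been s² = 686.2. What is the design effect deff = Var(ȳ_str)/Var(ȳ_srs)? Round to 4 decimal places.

Var(ȳ_str) = Σ Wₕ²(1−fₕ)sₕ²/nₕ with Wₕ = Nₕ/22075:
  Dept III: (6559/22075)²·(1−487/6559)·124/487 = 0.020809454
  Dept I: (15516/22075)²·(1−1404/15516)·429/1404 = 0.13729575
  → Var(ȳ_str) = 0.1581052.
Var(ȳ_srs) = (1 − 1891/22075)·686.2/1891 = 0.33179185.
deff = 0.1581052 / 0.33179185 = 0.4765.

0.4765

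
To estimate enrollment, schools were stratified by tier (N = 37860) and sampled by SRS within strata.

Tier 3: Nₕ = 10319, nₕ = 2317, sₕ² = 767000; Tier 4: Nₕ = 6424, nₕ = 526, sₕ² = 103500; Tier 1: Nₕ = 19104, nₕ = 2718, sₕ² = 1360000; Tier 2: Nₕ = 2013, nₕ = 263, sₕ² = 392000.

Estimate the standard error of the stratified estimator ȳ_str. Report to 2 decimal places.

11.71

Var(ȳ_str) = Σₕ Wₕ²(1 − fₕ)sₕ²/nₕ with Wₕ = Nₕ/N, N = 37860.
Tier 3: Wₕ = 0.27255679; term = 0.27255679²·(1 − 0.22453726)·767000/2317 = 19.069718.
Tier 4: Wₕ = 0.16967776; term = 0.16967776²·(1 − 0.08188045)·103500/526 = 5.2012016.
Tier 1: Wₕ = 0.50459588; term = 0.50459588²·(1 − 0.14227387)·1360000/2718 = 109.27618.
Tier 2: Wₕ = 0.05316957; term = 0.05316957²·(1 − 0.13065077)·392000/263 = 3.6631181.
Sum = 137.21022.
SE = √(137.21022) = 11.71.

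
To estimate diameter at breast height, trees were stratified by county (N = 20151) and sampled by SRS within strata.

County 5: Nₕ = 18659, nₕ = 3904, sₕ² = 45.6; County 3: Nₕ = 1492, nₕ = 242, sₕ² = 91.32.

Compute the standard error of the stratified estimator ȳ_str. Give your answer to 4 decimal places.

Var(ȳ_str) = Σₕ Wₕ²(1 − fₕ)sₕ²/nₕ with Wₕ = Nₕ/N, N = 20151.
County 5: Wₕ = 0.92595901; term = 0.92595901²·(1 − 0.20922879)·45.6/3904 = 0.0079193476.
County 3: Wₕ = 0.07404099; term = 0.07404099²·(1 − 0.16219839)·91.32/242 = 0.0017331501.
Sum = 0.0096524977.
SE = √(0.0096524977) = 0.0982.

0.0982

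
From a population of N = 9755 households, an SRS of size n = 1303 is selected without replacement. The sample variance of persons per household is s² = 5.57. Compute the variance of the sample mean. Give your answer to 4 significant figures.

Under SRS without replacement, Var(ȳ) = (1 − f)·s²/n with f = n/N = 1303/9755 = 0.13357253.
Var(ȳ) = (1 − 0.13357253)·5.57/1303 = 0.86642747·0.0042747506 = 0.0037037613.

0.003704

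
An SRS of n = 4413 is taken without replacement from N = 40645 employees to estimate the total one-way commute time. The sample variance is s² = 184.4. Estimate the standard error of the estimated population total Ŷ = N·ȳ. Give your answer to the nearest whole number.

7844

Var(Ŷ) = N²·Var(ȳ) = N²·(1 − n/N)·s²/n.
f = 4413/40645 = 0.10857424; Var(ȳ) = 0.89142576·184.4/4413 = 0.03724879.
Var(Ŷ) = 40645² · 0.03724879 = 6.1535598 × 10^7.
SE(Ŷ) = √(6.1535598 × 10^7) = 7844.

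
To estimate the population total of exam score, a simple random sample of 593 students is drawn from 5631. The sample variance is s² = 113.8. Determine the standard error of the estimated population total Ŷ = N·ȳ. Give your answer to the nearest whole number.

2333

Var(Ŷ) = N²·Var(ȳ) = N²·(1 − n/N)·s²/n.
f = 593/5631 = 0.10530989; Var(ȳ) = 0.89469011·113.8/593 = 0.17169601.
Var(Ŷ) = 5631² · 0.17169601 = 5.4441647 × 10^6.
SE(Ŷ) = √(5.4441647 × 10^6) = 2333.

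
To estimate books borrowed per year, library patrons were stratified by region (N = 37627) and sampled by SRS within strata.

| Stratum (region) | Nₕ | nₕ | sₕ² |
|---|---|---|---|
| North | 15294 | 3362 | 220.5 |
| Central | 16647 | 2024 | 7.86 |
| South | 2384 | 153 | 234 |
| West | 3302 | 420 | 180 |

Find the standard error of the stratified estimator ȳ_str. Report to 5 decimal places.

0.13322

Var(ȳ_str) = Σₕ Wₕ²(1 − fₕ)sₕ²/nₕ with Wₕ = Nₕ/N, N = 37627.
North: Wₕ = 0.40646344; term = 0.40646344²·(1 − 0.21982477)·220.5/3362 = 0.0084536844.
Central: Wₕ = 0.44242167; term = 0.44242167²·(1 − 0.12158347)·7.86/2024 = 6.6770605 × 10^-4.
South: Wₕ = 0.06335876; term = 0.06335876²·(1 − 0.06417785)·234/153 = 0.0057455428.
West: Wₕ = 0.08775613; term = 0.08775613²·(1 − 0.12719564)·180/420 = 0.0028806804.
Sum = 0.017747614.
SE = √(0.017747614) = 0.13322.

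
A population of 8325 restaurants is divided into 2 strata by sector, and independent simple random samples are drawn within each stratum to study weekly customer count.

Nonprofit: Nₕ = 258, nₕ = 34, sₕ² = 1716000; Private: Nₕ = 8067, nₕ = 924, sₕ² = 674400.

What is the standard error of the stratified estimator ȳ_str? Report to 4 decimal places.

Var(ȳ_str) = Σₕ Wₕ²(1 − fₕ)sₕ²/nₕ with Wₕ = Nₕ/N, N = 8325.
Nonprofit: Wₕ = 0.03099099; term = 0.03099099²·(1 − 0.13178295)·1716000/34 = 42.085996.
Private: Wₕ = 0.96900901; term = 0.96900901²·(1 − 0.11454072)·674400/924 = 606.83387.
Sum = 648.91987.
SE = √(648.91987) = 25.4739.

25.4739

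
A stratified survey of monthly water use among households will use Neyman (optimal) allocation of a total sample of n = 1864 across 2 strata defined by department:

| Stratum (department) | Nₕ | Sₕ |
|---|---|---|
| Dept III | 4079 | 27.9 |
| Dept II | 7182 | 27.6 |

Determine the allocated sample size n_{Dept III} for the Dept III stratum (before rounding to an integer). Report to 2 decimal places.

Neyman allocation: nₕ = n·NₕSₕ / Σⱼ NⱼSⱼ.
Σ NⱼSⱼ = 4079·27.9 + 7182·27.6 = 312027.3.
n_{Dept III} = 1864·4079·27.9 / 312027.3 = 679.85.

679.85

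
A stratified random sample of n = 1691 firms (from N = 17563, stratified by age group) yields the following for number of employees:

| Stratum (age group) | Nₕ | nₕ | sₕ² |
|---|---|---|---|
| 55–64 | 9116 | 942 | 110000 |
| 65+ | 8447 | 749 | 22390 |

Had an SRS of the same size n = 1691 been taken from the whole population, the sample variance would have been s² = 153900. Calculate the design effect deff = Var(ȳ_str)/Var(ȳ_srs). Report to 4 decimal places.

0.4196

Var(ȳ_str) = Σ Wₕ²(1−fₕ)sₕ²/nₕ with Wₕ = Nₕ/17563:
  55–64: (9116/17563)²·(1−942/9116)·110000/942 = 28.208717
  65+: (8447/17563)²·(1−749/8447)·22390/749 = 6.3016644
  → Var(ȳ_str) = 34.510381.
Var(ȳ_srs) = (1 − 1691/17563)·153900/1691 = 82.248496.
deff = 34.510381 / 82.248496 = 0.4196.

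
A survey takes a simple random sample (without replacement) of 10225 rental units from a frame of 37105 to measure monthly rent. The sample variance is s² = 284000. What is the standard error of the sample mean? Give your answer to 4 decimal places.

4.4857

Under SRS without replacement, Var(ȳ) = (1 − f)·s²/n with f = n/N = 10225/37105 = 0.27556933.
Var(ȳ) = (1 − 0.27556933)·284000/10225 = 0.72443067·27.775061 = 20.121106.
SE(ȳ) = √(20.121106) = 4.4857.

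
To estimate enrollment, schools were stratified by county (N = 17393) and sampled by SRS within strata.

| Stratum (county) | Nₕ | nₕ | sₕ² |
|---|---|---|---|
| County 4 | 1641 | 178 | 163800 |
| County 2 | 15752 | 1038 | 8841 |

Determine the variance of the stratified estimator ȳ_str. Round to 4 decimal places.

Var(ȳ_str) = Σₕ Wₕ²(1 − fₕ)sₕ²/nₕ with Wₕ = Nₕ/N, N = 17393.
County 4: Wₕ = 0.09434830; term = 0.09434830²·(1 − 0.10847044)·163800/178 = 7.3029413.
County 2: Wₕ = 0.90565170; term = 0.90565170²·(1 − 0.06589639)·8841/1038 = 6.5256158.
Sum = 13.828557.

13.8286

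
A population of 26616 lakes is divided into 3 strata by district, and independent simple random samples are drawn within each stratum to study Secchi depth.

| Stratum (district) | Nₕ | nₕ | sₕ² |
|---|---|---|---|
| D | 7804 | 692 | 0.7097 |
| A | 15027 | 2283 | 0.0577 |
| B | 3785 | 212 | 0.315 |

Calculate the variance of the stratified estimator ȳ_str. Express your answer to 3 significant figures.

Var(ȳ_str) = Σₕ Wₕ²(1 − fₕ)sₕ²/nₕ with Wₕ = Nₕ/N, N = 26616.
D: Wₕ = 0.29320709; term = 0.29320709²·(1 − 0.08867248)·0.7097/692 = 8.0351159 × 10^-5.
A: Wₕ = 0.56458521; term = 0.56458521²·(1 − 0.15192653)·0.0577/2283 = 6.8322284 × 10^-6.
B: Wₕ = 0.14220769; term = 0.14220769²·(1 − 0.05601057)·0.315/212 = 2.8365342 × 10^-5.
Sum = 1.1554873 × 10^-4.

1.16 × 10^-4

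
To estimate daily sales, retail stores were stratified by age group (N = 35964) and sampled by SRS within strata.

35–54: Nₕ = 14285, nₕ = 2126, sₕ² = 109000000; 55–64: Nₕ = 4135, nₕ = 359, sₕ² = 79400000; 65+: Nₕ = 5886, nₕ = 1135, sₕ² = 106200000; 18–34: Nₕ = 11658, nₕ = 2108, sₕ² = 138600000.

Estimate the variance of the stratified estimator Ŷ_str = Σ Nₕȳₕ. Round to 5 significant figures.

2.2295 × 10^13

Var(Ŷ_str) = Σₕ Nₕ²(1 − fₕ)sₕ²/nₕ.
35–54: 14285²·(1 − 2126/14285)·109000000/2126 = 8.9051521 × 10^12.
55–64: 4135²·(1 − 359/4135)·79400000/359 = 3.453294 × 10^12.
65+: 5886²·(1 − 1135/5886)·106200000/1135 = 2.6165796 × 10^12.
18–34: 11658²·(1 − 2108/11658)·138600000/2108 = 7.3201511 × 10^12.
Sum = 2.2295177 × 10^13.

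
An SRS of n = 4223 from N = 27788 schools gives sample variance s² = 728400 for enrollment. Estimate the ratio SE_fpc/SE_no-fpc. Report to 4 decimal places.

f = n/N = 4223/27788 = 0.15197207.
SE_no-fpc = √(s²/n) = 13.133317; SE_fpc = √((1−f)s²/n) = 12.094266.
Ratio = √(1−f) = 0.92088432.

0.9209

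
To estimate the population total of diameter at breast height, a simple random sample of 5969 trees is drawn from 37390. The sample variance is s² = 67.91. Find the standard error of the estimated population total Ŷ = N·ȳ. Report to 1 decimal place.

3656.0

Var(Ŷ) = N²·Var(ȳ) = N²·(1 − n/N)·s²/n.
f = 5969/37390 = 0.15964162; Var(ȳ) = 0.84035838·67.91/5969 = 0.0095608541.
Var(Ŷ) = 37390² · 0.0095608541 = 1.336619 × 10^7.
SE(Ŷ) = √(1.336619 × 10^7) = 3656.0.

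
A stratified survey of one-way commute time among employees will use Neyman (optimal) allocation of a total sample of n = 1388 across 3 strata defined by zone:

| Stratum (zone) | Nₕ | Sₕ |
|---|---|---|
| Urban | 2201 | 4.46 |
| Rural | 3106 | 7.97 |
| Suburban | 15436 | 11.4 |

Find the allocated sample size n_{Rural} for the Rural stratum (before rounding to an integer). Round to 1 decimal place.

163.2

Neyman allocation: nₕ = n·NₕSₕ / Σⱼ NⱼSⱼ.
Σ NⱼSⱼ = 2201·4.46 + 3106·7.97 + 15436·11.4 = 210541.68.
n_{Rural} = 1388·3106·7.97 / 210541.68 = 163.2.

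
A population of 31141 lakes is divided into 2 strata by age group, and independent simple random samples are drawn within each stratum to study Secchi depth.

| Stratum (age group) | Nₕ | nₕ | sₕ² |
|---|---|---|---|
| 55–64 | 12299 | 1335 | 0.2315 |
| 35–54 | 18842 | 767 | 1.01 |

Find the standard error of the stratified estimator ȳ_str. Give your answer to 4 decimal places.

0.0221

Var(ȳ_str) = Σₕ Wₕ²(1 − fₕ)sₕ²/nₕ with Wₕ = Nₕ/N, N = 31141.
55–64: Wₕ = 0.39494557; term = 0.39494557²·(1 − 0.10854541)·0.2315/1335 = 2.4112567 × 10^-5.
35–54: Wₕ = 0.60505443; term = 0.60505443²·(1 − 0.04070693)·1.01/767 = 4.6245151 × 10^-4.
Sum = 4.8656408 × 10^-4.
SE = √(4.8656408 × 10^-4) = 0.0221.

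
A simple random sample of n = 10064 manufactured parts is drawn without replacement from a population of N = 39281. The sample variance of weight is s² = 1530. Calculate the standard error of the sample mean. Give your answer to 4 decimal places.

Under SRS without replacement, Var(ȳ) = (1 − f)·s²/n with f = n/N = 10064/39281 = 0.25620529.
Var(ȳ) = (1 − 0.25620529)·1530/10064 = 0.74379471·0.15202703 = 0.1130769.
SE(ȳ) = √(0.1130769) = 0.3363.

0.3363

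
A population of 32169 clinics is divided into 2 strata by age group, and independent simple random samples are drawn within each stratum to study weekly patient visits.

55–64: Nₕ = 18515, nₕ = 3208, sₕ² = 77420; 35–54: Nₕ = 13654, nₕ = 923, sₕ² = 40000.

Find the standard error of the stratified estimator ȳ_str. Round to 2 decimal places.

Var(ȳ_str) = Σₕ Wₕ²(1 − fₕ)sₕ²/nₕ with Wₕ = Nₕ/N, N = 32169.
55–64: Wₕ = 0.57555410; term = 0.57555410²·(1 − 0.17326492)·77420/3208 = 6.6093307.
35–54: Wₕ = 0.42444590; term = 0.42444590²·(1 − 0.06759924)·40000/923 = 7.2795676.
Sum = 13.888898.
SE = √(13.888898) = 3.73.

3.73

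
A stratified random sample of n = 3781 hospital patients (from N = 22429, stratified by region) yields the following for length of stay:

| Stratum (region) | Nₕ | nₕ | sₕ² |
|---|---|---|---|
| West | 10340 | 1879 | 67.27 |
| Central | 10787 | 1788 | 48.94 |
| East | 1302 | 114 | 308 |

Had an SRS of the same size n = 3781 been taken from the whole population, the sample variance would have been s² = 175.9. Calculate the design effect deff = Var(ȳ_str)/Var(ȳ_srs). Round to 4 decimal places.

Var(ȳ_str) = Σ Wₕ²(1−fₕ)sₕ²/nₕ with Wₕ = Nₕ/22429:
  West: (10340/22429)²·(1−1879/10340)·67.27/1879 = 0.0062261139
  Central: (10787/22429)²·(1−1788/10787)·48.94/1788 = 0.0052816736
  East: (1302/22429)²·(1−114/1302)·308/114 = 0.0083071771
  → Var(ȳ_str) = 0.019814965.
Var(ȳ_srs) = (1 − 3781/22429)·175.9/3781 = 0.038679559.
deff = 0.019814965 / 0.038679559 = 0.5123.

0.5123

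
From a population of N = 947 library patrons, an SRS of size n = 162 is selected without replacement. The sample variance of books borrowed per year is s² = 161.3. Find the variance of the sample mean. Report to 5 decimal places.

Under SRS without replacement, Var(ȳ) = (1 − f)·s²/n with f = n/N = 162/947 = 0.17106653.
Var(ȳ) = (1 − 0.17106653)·161.3/162 = 0.82893347·0.99567901 = 0.82535166.

0.82535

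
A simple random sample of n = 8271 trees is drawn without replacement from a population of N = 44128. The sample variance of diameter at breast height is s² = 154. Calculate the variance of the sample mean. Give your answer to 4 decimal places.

Under SRS without replacement, Var(ȳ) = (1 − f)·s²/n with f = n/N = 8271/44128 = 0.18743202.
Var(ȳ) = (1 − 0.18743202)·154/8271 = 0.81256798·0.018619272 = 0.015129424.

0.0151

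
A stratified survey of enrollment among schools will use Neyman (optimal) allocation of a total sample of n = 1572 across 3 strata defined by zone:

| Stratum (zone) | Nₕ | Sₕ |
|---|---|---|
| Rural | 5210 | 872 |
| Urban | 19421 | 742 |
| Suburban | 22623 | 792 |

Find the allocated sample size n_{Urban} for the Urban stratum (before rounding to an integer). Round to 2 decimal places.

614.39

Neyman allocation: nₕ = n·NₕSₕ / Σⱼ NⱼSⱼ.
Σ NⱼSⱼ = 5210·872 + 19421·742 + 22623·792 = 3.6870918 × 10^7.
n_{Urban} = 1572·19421·742 / (3.6870918 × 10^7) = 614.39.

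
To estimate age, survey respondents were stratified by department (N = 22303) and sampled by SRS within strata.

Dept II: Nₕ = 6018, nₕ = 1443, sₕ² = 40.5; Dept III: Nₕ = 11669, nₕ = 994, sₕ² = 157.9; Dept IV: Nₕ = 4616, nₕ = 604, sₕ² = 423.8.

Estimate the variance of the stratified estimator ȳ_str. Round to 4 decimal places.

0.0675

Var(ȳ_str) = Σₕ Wₕ²(1 − fₕ)sₕ²/nₕ with Wₕ = Nₕ/N, N = 22303.
Dept II: Wₕ = 0.26982917; term = 0.26982917²·(1 − 0.23978066)·40.5/1443 = 0.0015534791.
Dept III: Wₕ = 0.52320316; term = 0.52320316²·(1 − 0.08518296)·157.9/994 = 0.039780542.
Dept IV: Wₕ = 0.20696767; term = 0.20696767²·(1 − 0.13084922)·423.8/604 = 0.026123067.
Sum = 0.067457088.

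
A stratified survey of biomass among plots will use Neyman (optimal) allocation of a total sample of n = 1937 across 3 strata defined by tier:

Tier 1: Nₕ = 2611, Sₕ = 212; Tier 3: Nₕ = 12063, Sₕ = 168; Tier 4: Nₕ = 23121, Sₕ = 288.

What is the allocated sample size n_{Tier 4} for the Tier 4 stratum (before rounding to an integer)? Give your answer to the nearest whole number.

Neyman allocation: nₕ = n·NₕSₕ / Σⱼ NⱼSⱼ.
Σ NⱼSⱼ = 2611·212 + 12063·168 + 23121·288 = 9.238964 × 10^6.
n_{Tier 4} = 1937·23121·288 / (9.238964 × 10^6) = 1396.

1396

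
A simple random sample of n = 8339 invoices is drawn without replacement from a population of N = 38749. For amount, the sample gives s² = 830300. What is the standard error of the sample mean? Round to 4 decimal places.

Under SRS without replacement, Var(ȳ) = (1 − f)·s²/n with f = n/N = 8339/38749 = 0.21520555.
Var(ȳ) = (1 − 0.21520555)·830300/8339 = 0.78479445·99.568294 = 78.140644.
SE(ȳ) = √(78.140644) = 8.8397.

8.8397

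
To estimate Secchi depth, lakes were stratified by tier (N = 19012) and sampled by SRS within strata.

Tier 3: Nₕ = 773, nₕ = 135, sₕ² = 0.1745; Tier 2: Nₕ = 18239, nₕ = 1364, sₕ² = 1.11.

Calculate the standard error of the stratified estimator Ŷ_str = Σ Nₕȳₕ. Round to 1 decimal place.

Var(Ŷ_str) = Σₕ Nₕ²(1 − fₕ)sₕ²/nₕ.
Tier 3: 773²·(1 − 135/773)·0.1745/135 = 637.47306.
Tier 2: 18239²·(1 − 1364/18239)·1.11/1364 = 250468.67.
Sum = 251106.14.
SE = √(251106.14) = 501.1.

501.1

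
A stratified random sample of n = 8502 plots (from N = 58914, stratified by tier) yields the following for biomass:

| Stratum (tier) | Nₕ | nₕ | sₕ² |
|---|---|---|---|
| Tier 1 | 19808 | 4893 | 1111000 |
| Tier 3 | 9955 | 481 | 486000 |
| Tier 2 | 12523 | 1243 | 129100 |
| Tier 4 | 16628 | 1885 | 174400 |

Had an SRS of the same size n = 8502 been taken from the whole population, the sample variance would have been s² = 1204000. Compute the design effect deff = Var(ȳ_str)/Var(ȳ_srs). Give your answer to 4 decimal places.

0.4749

Var(ȳ_str) = Σ Wₕ²(1−fₕ)sₕ²/nₕ with Wₕ = Nₕ/58914:
  Tier 1: (19808/58914)²·(1−4893/19808)·1111000/4893 = 19.327056
  Tier 3: (9955/58914)²·(1−481/9955)·486000/481 = 27.455466
  Tier 2: (12523/58914)²·(1−1243/12523)·129100/1243 = 4.2270324
  Tier 4: (16628/58914)²·(1−1885/16628)·174400/1885 = 6.5346749
  → Var(ȳ_str) = 57.544229.
Var(ȳ_srs) = (1 − 8502/58914)·1204000/8502 = 121.17717.
deff = 57.544229 / 121.17717 = 0.4749.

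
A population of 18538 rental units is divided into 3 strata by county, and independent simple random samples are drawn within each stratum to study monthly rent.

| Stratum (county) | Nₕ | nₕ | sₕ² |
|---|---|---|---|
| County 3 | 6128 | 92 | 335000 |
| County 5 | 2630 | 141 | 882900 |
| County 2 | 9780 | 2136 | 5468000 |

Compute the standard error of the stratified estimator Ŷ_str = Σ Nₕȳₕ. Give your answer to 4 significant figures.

605800

Var(Ŷ_str) = Σₕ Nₕ²(1 − fₕ)sₕ²/nₕ.
County 3: 6128²·(1 − 92/6128)·335000/92 = 1.3468678 × 10^11.
County 5: 2630²·(1 − 141/2630)·882900/141 = 4.098954 × 10^10.
County 2: 9780²·(1 − 2136/9780)·5468000/2136 = 1.913757 × 10^11.
Sum = 3.6705202 × 10^11.
SE = √(3.6705202 × 10^11) = 605800.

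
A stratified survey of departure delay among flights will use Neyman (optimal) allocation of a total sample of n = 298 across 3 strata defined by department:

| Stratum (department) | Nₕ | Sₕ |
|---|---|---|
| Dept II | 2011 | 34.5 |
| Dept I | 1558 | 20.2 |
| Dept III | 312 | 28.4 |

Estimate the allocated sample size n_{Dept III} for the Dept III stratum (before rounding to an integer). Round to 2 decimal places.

24.07

Neyman allocation: nₕ = n·NₕSₕ / Σⱼ NⱼSⱼ.
Σ NⱼSⱼ = 2011·34.5 + 1558·20.2 + 312·28.4 = 109711.9.
n_{Dept III} = 298·312·28.4 / 109711.9 = 24.07.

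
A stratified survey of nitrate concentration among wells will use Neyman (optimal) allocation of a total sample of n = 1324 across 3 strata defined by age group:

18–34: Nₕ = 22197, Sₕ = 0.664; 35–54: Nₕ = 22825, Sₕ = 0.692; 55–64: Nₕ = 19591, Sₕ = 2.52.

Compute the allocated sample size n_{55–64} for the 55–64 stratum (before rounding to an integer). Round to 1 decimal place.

Neyman allocation: nₕ = n·NₕSₕ / Σⱼ NⱼSⱼ.
Σ NⱼSⱼ = 22197·0.664 + 22825·0.692 + 19591·2.52 = 79903.028.
n_{55–64} = 1324·19591·2.52 / 79903.028 = 818.1.

818.1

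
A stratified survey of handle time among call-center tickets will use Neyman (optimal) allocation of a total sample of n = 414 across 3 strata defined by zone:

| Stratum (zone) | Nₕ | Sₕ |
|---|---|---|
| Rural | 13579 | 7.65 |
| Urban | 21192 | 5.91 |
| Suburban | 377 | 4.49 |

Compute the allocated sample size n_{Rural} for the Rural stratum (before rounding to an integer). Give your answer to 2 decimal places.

186.32

Neyman allocation: nₕ = n·NₕSₕ / Σⱼ NⱼSⱼ.
Σ NⱼSⱼ = 13579·7.65 + 21192·5.91 + 377·4.49 = 230816.8.
n_{Rural} = 414·13579·7.65 / 230816.8 = 186.32.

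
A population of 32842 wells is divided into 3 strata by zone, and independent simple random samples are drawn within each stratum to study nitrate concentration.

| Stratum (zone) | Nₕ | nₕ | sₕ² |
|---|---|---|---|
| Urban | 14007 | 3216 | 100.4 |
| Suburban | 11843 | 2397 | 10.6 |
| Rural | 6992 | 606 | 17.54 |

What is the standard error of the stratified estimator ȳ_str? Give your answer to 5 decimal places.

Var(ȳ_str) = Σₕ Wₕ²(1 − fₕ)sₕ²/nₕ with Wₕ = Nₕ/N, N = 32842.
Urban: Wₕ = 0.42649656; term = 0.42649656²·(1 − 0.22959949)·100.4/3216 = 0.0043748715.
Suburban: Wₕ = 0.36060532; term = 0.36060532²·(1 − 0.20239804)·10.6/2397 = 4.586573 × 10^-4.
Rural: Wₕ = 0.21289812; term = 0.21289812²·(1 − 0.08667048)·17.54/606 = 0.0011981967.
Sum = 0.0060317255.
SE = √(0.0060317255) = 0.07766.

0.07766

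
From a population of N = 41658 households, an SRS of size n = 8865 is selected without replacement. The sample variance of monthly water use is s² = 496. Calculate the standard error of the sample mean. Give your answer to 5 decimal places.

Under SRS without replacement, Var(ȳ) = (1 − f)·s²/n with f = n/N = 8865/41658 = 0.21280426.
Var(ȳ) = (1 − 0.21280426)·496/8865 = 0.78719574·0.055950367 = 0.04404389.
SE(ȳ) = √(0.04404389) = 0.20987.

0.20987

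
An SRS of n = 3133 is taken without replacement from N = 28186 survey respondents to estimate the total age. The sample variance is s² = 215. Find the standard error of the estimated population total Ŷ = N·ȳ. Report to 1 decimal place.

6961.2

Var(Ŷ) = N²·Var(ȳ) = N²·(1 − n/N)·s²/n.
f = 3133/28186 = 0.11115447; Var(ȳ) = 0.88884553·215/3133 = 0.060996421.
Var(Ŷ) = 28186² · 0.060996421 = 4.8458643 × 10^7.
SE(Ŷ) = √(4.8458643 × 10^7) = 6961.2.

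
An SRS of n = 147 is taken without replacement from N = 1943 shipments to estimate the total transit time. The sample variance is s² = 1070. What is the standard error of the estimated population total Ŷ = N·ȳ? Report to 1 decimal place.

Var(Ŷ) = N²·Var(ȳ) = N²·(1 − n/N)·s²/n.
f = 147/1943 = 0.07565620; Var(ȳ) = 0.92434380·1070/147 = 6.7282168.
Var(Ŷ) = 1943² · 6.7282168 = 2.5400694 × 10^7.
SE(Ŷ) = √(2.5400694 × 10^7) = 5039.9.

5039.9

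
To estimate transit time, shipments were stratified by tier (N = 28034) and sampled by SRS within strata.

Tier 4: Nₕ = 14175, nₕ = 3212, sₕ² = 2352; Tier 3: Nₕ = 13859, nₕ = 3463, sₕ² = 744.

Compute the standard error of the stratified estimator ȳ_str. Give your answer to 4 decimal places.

0.4292

Var(ȳ_str) = Σₕ Wₕ²(1 − fₕ)sₕ²/nₕ with Wₕ = Nₕ/N, N = 28034.
Tier 4: Wₕ = 0.50563601; term = 0.50563601²·(1 − 0.22659612)·2352/3212 = 0.14479185.
Tier 3: Wₕ = 0.49436399; term = 0.49436399²·(1 − 0.24987373)·744/3463 = 0.039386598.
Sum = 0.18417845.
SE = √(0.18417845) = 0.4292.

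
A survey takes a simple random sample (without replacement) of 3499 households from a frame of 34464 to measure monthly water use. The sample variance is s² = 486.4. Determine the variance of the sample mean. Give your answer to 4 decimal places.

0.1249

Under SRS without replacement, Var(ȳ) = (1 − f)·s²/n with f = n/N = 3499/34464 = 0.10152623.
Var(ȳ) = (1 − 0.10152623)·486.4/3499 = 0.89847377·0.13901115 = 0.12489787.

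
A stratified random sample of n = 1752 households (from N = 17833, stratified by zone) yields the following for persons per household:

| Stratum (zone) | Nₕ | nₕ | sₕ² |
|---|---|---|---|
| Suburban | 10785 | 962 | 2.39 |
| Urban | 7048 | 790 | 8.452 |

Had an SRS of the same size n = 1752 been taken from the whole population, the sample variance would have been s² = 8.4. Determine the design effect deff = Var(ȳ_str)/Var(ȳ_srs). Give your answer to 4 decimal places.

0.5346

Var(ȳ_str) = Σ Wₕ²(1−fₕ)sₕ²/nₕ with Wₕ = Nₕ/17833:
  Suburban: (10785/17833)²·(1−962/10785)·2.39/962 = 8.2763396 × 10^-4
  Urban: (7048/17833)²·(1−790/7048)·8.452/790 = 0.001483833
  → Var(ȳ_str) = 0.002311467.
Var(ȳ_srs) = (1 − 1752/17833)·8.4/1752 = 0.0043234837.
deff = 0.002311467 / 0.0043234837 = 0.5346.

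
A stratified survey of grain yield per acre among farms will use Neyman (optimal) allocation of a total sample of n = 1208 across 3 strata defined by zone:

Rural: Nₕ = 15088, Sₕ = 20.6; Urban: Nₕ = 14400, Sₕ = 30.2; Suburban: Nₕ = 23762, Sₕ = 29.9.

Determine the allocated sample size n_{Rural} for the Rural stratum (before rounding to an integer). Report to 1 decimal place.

Neyman allocation: nₕ = n·NₕSₕ / Σⱼ NⱼSⱼ.
Σ NⱼSⱼ = 15088·20.6 + 14400·30.2 + 23762·29.9 = 1.4561766 × 10^6.
n_{Rural} = 1208·15088·20.6 / (1.4561766 × 10^6) = 257.8.

257.8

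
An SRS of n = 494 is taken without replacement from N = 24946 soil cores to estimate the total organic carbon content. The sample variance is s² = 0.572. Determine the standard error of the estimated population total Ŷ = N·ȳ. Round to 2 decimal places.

840.41

Var(Ŷ) = N²·Var(ȳ) = N²·(1 − n/N)·s²/n.
f = 494/24946 = 0.01980277; Var(ȳ) = 0.98019723·0.572/494 = 0.0011349652.
Var(Ŷ) = 24946² · 0.0011349652 = 706292.15.
SE(Ŷ) = √(706292.15) = 840.41.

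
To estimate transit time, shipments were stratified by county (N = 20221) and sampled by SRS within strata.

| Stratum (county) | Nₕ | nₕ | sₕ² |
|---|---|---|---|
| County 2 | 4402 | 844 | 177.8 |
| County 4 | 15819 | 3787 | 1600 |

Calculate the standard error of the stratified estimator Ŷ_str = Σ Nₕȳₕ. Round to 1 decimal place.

9149.6

Var(Ŷ_str) = Σₕ Nₕ²(1 − fₕ)sₕ²/nₕ.
County 2: 4402²·(1 − 844/4402)·177.8/844 = 3.2994784 × 10^6.
County 4: 15819²·(1 − 3787/15819)·1600/3787 = 8.0415826 × 10^7.
Sum = 8.3715304 × 10^7.
SE = √(8.3715304 × 10^7) = 9149.6.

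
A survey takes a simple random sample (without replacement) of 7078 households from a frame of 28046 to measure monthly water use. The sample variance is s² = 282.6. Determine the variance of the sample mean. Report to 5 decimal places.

Under SRS without replacement, Var(ȳ) = (1 − f)·s²/n with f = n/N = 7078/28046 = 0.25237110.
Var(ȳ) = (1 − 0.25237110)·282.6/7078 = 0.74762890·0.039926533 = 0.02985023.

0.02985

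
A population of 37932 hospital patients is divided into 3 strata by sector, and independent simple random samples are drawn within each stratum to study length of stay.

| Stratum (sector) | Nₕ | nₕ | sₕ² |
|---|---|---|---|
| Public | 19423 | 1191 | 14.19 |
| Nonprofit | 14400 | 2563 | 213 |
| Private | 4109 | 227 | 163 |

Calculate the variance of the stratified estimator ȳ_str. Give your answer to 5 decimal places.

0.02074

Var(ȳ_str) = Σₕ Wₕ²(1 − fₕ)sₕ²/nₕ with Wₕ = Nₕ/N, N = 37932.
Public: Wₕ = 0.51204788; term = 0.51204788²·(1 − 0.06131905)·14.19/1191 = 0.0029323093.
Nonprofit: Wₕ = 0.37962670; term = 0.37962670²·(1 − 0.17798611)·213/2563 = 0.0098451798.
Private: Wₕ = 0.10832542; term = 0.10832542²·(1 − 0.05524459)·163/227 = 0.0079605291.
Sum = 0.020738018.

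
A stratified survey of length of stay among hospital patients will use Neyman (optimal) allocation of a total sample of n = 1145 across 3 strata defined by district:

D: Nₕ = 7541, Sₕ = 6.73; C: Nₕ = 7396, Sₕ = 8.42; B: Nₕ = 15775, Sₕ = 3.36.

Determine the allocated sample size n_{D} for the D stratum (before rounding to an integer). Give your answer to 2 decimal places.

Neyman allocation: nₕ = n·NₕSₕ / Σⱼ NⱼSⱼ.
Σ NⱼSⱼ = 7541·6.73 + 7396·8.42 + 15775·3.36 = 166029.25.
n_{D} = 1145·7541·6.73 / 166029.25 = 350.00.

350.00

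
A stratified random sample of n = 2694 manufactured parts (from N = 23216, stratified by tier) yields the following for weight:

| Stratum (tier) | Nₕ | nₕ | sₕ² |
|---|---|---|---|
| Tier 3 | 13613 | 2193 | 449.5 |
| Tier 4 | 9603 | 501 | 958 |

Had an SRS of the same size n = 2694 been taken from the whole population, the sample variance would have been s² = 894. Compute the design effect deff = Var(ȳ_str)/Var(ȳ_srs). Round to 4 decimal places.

Var(ȳ_str) = Σ Wₕ²(1−fₕ)sₕ²/nₕ with Wₕ = Nₕ/23216:
  Tier 3: (13613/23216)²·(1−2193/13613)·449.5/2193 = 0.059120245
  Tier 4: (9603/23216)²·(1−501/9603)·958/501 = 0.31009642
  → Var(ȳ_str) = 0.36921667.
Var(ȳ_srs) = (1 − 2694/23216)·894/2694 = 0.29334063.
deff = 0.36921667 / 0.29334063 = 1.2587.

1.2587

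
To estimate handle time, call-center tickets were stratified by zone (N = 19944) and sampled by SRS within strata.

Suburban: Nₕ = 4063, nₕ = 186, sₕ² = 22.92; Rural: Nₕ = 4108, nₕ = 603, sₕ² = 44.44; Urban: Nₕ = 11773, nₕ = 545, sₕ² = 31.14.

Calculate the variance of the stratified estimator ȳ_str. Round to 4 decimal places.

Var(ȳ_str) = Σₕ Wₕ²(1 − fₕ)sₕ²/nₕ with Wₕ = Nₕ/N, N = 19944.
Suburban: Wₕ = 0.20372042; term = 0.20372042²·(1 − 0.04577898)·22.92/186 = 0.0048799993.
Rural: Wₕ = 0.20597673; term = 0.20597673²·(1 − 0.14678676)·44.44/603 = 0.002667784.
Urban: Wₕ = 0.59030285; term = 0.59030285²·(1 − 0.04629236)·31.14/545 = 0.018988345.
Sum = 0.026536128.

0.0265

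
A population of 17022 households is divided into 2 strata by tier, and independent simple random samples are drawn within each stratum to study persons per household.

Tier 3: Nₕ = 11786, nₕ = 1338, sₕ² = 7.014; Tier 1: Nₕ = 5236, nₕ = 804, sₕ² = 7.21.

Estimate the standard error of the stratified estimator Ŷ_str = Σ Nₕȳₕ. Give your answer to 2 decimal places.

Var(Ŷ_str) = Σₕ Nₕ²(1 − fₕ)sₕ²/nₕ.
Tier 3: 11786²·(1 − 1338/11786)·7.014/1338 = 645519.33.
Tier 1: 5236²·(1 − 804/5236)·7.21/804 = 208103.13.
Sum = 853622.46.
SE = √(853622.46) = 923.92.

923.92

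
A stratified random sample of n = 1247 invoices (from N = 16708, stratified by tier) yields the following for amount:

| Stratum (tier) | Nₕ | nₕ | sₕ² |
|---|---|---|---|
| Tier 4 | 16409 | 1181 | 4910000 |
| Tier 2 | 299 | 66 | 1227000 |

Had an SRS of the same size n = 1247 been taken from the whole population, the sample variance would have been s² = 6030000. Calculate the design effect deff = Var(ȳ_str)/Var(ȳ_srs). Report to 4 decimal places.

0.8327

Var(ȳ_str) = Σ Wₕ²(1−fₕ)sₕ²/nₕ with Wₕ = Nₕ/16708:
  Tier 4: (16409/16708)²·(1−1181/16409)·4910000/1181 = 3721.4111
  Tier 2: (299/16708)²·(1−66/299)·1227000/66 = 4.6395814
  → Var(ȳ_str) = 3726.0507.
Var(ȳ_srs) = (1 − 1247/16708)·6030000/1247 = 4474.7005.
deff = 3726.0507 / 4474.7005 = 0.8327.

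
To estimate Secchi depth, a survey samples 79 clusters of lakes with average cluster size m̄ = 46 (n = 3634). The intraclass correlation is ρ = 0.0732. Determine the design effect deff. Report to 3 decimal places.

deff = 1 + (46 − 1)·0.0732 = 1 + 3.294 = 4.294.

4.294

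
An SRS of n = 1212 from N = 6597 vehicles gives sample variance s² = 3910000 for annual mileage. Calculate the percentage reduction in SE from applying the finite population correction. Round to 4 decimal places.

9.6518

f = n/N = 1212/6597 = 0.18371987.
SE_no-fpc = √(s²/n) = 56.798526; SE_fpc = √((1−f)s²/n) = 51.316459.
Ratio = √(1−f) = 0.90348222. Reduction = 100·(1 − 0.90348222) = 9.6518%.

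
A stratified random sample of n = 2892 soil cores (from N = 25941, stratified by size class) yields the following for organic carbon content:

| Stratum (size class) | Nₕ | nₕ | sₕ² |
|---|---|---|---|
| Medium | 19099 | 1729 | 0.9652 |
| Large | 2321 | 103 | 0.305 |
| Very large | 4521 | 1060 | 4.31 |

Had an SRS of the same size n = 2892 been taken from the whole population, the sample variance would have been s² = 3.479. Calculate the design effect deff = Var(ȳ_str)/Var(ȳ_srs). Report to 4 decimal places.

Var(ȳ_str) = Σ Wₕ²(1−fₕ)sₕ²/nₕ with Wₕ = Nₕ/25941:
  Medium: (19099/25941)²·(1−1729/19099)·0.9652/1729 = 2.7520691 × 10^-4
  Large: (2321/25941)²·(1−103/2321)·0.305/103 = 2.2653008 × 10^-5
  Very large: (4521/25941)²·(1−1060/4521)·4.31/1060 = 9.4544024 × 10^-5
  → Var(ȳ_str) = 3.9240394 × 10^-4.
Var(ȳ_srs) = (1 − 2892/25941)·3.479/2892 = 0.0010688617.
deff = (3.9240394 × 10^-4) / 0.0010688617 = 0.3671.

0.3671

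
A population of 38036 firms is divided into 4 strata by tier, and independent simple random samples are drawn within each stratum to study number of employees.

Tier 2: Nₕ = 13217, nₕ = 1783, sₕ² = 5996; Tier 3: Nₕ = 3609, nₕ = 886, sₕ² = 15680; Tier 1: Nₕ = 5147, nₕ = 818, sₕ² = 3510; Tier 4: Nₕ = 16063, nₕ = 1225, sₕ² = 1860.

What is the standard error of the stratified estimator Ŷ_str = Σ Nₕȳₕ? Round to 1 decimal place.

33758.4

Var(Ŷ_str) = Σₕ Nₕ²(1 − fₕ)sₕ²/nₕ.
Tier 2: 13217²·(1 − 1783/13217)·5996/1783 = 5.0820784 × 10^8.
Tier 3: 3609²·(1 − 886/3609)·15680/886 = 1.7391893 × 10^8.
Tier 1: 5147²·(1 − 818/5147)·3510/818 = 9.5608294 × 10^7.
Tier 4: 16063²·(1 − 1225/16063)·1860/1225 = 3.6189192 × 10^8.
Sum = 1.139627 × 10^9.
SE = √(1.139627 × 10^9) = 33758.4.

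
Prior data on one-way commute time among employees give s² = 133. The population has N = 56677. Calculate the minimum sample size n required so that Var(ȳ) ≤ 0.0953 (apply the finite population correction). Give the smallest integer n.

1363

Without fpc, n₀ = s²/D = 133/0.0953 = 1395.5929.
With fpc, (1 − n/N)·s²/n ≤ D requires n ≥ n₀/(1 + n₀/N) = 1395.5929/(1 + 1395.5929/56677) = 1362.0542.
Rounding up, n = 1363.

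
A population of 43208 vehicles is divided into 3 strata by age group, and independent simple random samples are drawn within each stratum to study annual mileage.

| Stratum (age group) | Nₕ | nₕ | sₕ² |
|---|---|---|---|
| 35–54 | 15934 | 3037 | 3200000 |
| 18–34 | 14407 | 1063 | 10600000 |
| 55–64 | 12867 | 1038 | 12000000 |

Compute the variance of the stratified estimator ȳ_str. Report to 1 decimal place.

2085.3

Var(ȳ_str) = Σₕ Wₕ²(1 − fₕ)sₕ²/nₕ with Wₕ = Nₕ/N, N = 43208.
35–54: Wₕ = 0.36877430; term = 0.36877430²·(1 − 0.19059872)·3200000/3037 = 115.98194.
18–34: Wₕ = 0.33343362; term = 0.33343362²·(1 − 0.07378358)·10600000/1063 = 1026.8426.
55–64: Wₕ = 0.29779208; term = 0.29779208²·(1 − 0.08067149)·12000000/1038 = 942.499.
Sum = 2085.3235.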